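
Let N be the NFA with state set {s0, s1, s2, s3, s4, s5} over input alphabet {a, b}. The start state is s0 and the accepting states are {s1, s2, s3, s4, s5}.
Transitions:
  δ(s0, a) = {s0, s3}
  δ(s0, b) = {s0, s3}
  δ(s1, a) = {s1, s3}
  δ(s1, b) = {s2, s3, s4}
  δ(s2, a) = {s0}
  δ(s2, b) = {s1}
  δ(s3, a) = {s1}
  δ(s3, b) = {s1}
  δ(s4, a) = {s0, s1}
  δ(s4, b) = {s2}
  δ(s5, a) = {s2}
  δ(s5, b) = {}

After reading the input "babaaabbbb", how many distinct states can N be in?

5

Start: {s0}
read b: {s0, s3}
read a: {s0, s1, s3}
read b: {s0, s1, s2, s3, s4}
read a: {s0, s1, s3}
read a: {s0, s1, s3}
read a: {s0, s1, s3}
read b: {s0, s1, s2, s3, s4}
read b: {s0, s1, s2, s3, s4}
read b: {s0, s1, s2, s3, s4}
read b: {s0, s1, s2, s3, s4}
Final reachable set {s0, s1, s2, s3, s4} has 5 states.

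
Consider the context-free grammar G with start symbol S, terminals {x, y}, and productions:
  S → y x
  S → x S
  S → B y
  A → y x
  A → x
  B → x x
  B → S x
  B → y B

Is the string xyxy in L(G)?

no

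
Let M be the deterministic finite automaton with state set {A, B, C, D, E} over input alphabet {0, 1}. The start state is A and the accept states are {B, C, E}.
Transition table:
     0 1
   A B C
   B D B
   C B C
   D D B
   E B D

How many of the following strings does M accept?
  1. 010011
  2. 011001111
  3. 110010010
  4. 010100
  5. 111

3

010011: accepted
011001111: accepted
110010010: rejected
010100: rejected
111: accepted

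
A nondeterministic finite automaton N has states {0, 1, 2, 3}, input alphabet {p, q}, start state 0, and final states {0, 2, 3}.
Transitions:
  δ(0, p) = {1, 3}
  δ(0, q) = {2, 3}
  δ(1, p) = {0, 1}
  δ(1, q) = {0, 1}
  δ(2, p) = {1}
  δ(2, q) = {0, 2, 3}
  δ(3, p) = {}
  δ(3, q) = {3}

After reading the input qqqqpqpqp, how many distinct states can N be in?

Start: {0}
read q: {2, 3}
read q: {0, 2, 3}
read q: {0, 2, 3}
read q: {0, 2, 3}
read p: {1, 3}
read q: {0, 1, 3}
read p: {0, 1, 3}
read q: {0, 1, 2, 3}
read p: {0, 1, 3}
Final reachable set {0, 1, 3} has 3 states.

3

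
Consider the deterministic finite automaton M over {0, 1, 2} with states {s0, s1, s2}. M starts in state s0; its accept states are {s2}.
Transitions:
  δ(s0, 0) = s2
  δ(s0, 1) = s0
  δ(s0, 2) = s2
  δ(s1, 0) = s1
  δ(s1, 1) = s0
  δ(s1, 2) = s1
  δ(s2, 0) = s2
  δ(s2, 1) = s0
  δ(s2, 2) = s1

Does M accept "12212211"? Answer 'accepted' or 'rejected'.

rejected

s0 --1--> s0
s0 --2--> s2
s2 --2--> s1
s1 --1--> s0
s0 --2--> s2
s2 --2--> s1
s1 --1--> s0
s0 --1--> s0
End in state s0, which is not an accepting state.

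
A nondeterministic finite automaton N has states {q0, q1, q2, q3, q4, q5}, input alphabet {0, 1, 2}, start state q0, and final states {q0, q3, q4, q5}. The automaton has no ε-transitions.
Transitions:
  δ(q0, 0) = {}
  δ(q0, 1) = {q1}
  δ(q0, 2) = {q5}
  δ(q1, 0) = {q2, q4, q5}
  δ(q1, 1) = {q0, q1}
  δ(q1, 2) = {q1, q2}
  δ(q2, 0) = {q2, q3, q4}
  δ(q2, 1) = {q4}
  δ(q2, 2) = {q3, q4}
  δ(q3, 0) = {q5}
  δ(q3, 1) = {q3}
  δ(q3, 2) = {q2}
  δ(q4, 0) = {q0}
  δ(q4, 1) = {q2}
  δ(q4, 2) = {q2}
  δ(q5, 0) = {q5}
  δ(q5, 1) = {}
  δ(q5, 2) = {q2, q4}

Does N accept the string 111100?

accepted

Start: {q0}
read 1: {q1}
read 1: {q0, q1}
read 1: {q0, q1}
read 1: {q0, q1}
read 0: {q2, q4, q5}
read 0: {q0, q2, q3, q4, q5}
Reachable ∩ accepting = {q0, q3, q4, q5} — nonempty.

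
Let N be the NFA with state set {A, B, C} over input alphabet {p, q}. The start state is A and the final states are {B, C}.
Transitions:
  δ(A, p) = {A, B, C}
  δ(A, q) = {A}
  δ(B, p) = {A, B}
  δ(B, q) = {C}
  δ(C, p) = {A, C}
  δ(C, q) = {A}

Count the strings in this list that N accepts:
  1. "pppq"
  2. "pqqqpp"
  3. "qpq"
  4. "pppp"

4

"pppq": accepted
"pqqqpp": accepted
"qpq": accepted
"pppp": accepted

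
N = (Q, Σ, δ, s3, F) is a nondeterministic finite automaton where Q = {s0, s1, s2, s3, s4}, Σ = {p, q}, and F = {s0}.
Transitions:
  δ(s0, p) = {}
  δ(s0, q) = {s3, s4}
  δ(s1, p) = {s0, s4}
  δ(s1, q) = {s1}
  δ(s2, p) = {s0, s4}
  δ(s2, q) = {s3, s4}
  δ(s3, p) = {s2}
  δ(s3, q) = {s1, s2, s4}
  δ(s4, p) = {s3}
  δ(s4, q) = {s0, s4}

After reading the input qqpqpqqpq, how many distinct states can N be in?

Start: {s3}
read q: {s1, s2, s4}
read q: {s0, s1, s3, s4}
read p: {s0, s2, s3, s4}
read q: {s0, s1, s2, s3, s4}
read p: {s0, s2, s3, s4}
read q: {s0, s1, s2, s3, s4}
read q: {s0, s1, s2, s3, s4}
read p: {s0, s2, s3, s4}
read q: {s0, s1, s2, s3, s4}
Final reachable set {s0, s1, s2, s3, s4} has 5 states.

5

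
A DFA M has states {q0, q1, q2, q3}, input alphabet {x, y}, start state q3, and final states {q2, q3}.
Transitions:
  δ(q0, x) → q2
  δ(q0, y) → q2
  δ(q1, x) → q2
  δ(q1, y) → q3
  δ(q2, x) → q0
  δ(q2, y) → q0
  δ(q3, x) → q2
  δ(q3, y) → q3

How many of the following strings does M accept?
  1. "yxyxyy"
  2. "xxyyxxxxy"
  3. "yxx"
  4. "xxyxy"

"yxyxyy": accepted
"xxyyxxxxy": accepted
"yxx": rejected
"xxyxy": accepted

3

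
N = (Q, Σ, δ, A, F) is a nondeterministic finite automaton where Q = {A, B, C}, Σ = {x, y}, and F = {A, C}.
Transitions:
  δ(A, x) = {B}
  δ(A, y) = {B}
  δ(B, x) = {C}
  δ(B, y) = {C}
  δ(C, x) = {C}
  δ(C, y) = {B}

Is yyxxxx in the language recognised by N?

accepted

Start: {A}
read y: {B}
read y: {C}
read x: {C}
read x: {C}
read x: {C}
read x: {C}
Reachable ∩ accepting = {C} — nonempty.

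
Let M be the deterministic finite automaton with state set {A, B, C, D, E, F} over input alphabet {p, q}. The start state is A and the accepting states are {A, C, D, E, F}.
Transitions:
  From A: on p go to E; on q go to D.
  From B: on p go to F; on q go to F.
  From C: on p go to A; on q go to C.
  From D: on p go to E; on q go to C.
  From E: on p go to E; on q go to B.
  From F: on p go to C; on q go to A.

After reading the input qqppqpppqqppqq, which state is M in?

F

A --q--> D
D --q--> C
C --p--> A
A --p--> E
E --q--> B
B --p--> F
F --p--> C
C --p--> A
A --q--> D
D --q--> C
C --p--> A
A --p--> E
E --q--> B
B --q--> F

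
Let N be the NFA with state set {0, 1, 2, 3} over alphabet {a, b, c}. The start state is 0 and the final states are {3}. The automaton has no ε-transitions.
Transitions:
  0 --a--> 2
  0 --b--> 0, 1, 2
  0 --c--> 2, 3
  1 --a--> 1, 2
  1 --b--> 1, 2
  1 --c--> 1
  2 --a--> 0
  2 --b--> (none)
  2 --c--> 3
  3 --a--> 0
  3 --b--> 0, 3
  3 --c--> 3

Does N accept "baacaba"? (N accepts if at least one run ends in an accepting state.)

Start: {0}
read b: {0, 1, 2}
read a: {0, 1, 2}
read a: {0, 1, 2}
read c: {1, 2, 3}
read a: {0, 1, 2}
read b: {0, 1, 2}
read a: {0, 1, 2}
Reachable ∩ accepting = {} — empty.

rejected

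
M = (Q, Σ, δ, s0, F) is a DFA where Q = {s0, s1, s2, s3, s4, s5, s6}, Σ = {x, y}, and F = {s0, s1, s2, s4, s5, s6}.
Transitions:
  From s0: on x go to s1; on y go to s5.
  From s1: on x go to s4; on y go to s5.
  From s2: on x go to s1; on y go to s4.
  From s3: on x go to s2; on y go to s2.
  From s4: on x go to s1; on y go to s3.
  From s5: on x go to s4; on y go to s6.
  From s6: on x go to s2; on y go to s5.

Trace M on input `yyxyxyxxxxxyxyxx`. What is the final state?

s4

s0 --y--> s5
s5 --y--> s6
s6 --x--> s2
s2 --y--> s4
s4 --x--> s1
s1 --y--> s5
s5 --x--> s4
s4 --x--> s1
s1 --x--> s4
s4 --x--> s1
s1 --x--> s4
s4 --y--> s3
s3 --x--> s2
s2 --y--> s4
s4 --x--> s1
s1 --x--> s4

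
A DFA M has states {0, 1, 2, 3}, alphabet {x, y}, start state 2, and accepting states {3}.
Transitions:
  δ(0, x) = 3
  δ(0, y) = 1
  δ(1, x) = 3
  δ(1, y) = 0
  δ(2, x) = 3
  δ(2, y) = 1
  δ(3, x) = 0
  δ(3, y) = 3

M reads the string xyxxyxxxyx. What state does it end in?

3

2 --x--> 3
3 --y--> 3
3 --x--> 0
0 --x--> 3
3 --y--> 3
3 --x--> 0
0 --x--> 3
3 --x--> 0
0 --y--> 1
1 --x--> 3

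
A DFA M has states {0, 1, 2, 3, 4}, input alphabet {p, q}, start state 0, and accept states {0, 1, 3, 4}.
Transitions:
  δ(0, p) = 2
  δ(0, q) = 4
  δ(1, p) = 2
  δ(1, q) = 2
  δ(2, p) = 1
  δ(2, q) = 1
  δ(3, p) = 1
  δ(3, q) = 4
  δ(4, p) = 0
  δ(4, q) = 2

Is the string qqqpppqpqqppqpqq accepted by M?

0 --q--> 4
4 --q--> 2
2 --q--> 1
1 --p--> 2
2 --p--> 1
1 --p--> 2
2 --q--> 1
1 --p--> 2
2 --q--> 1
1 --q--> 2
2 --p--> 1
1 --p--> 2
2 --q--> 1
1 --p--> 2
2 --q--> 1
1 --q--> 2
End in state 2, which is not an accepting state.

rejected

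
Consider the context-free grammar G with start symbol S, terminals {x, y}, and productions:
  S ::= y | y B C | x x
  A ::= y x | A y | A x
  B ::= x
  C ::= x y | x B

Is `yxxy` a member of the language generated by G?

yes

S ⇒ yBC ⇒ yxC ⇒ yxxy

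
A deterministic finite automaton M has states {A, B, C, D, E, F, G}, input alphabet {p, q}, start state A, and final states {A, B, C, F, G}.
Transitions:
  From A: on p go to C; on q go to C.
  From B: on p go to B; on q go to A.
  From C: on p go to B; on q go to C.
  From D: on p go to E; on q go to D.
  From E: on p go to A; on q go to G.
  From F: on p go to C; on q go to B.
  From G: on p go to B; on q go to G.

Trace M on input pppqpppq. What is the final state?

A --p--> C
C --p--> B
B --p--> B
B --q--> A
A --p--> C
C --p--> B
B --p--> B
B --q--> A

A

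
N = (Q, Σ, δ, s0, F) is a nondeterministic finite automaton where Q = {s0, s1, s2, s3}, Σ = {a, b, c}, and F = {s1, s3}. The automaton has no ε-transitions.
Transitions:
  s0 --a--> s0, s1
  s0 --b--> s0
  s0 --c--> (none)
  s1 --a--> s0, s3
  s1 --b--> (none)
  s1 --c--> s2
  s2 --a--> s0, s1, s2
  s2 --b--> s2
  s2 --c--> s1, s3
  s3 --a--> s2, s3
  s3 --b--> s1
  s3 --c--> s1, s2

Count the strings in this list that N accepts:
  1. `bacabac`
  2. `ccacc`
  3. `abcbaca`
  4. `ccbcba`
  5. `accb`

`bacabac`: accepted
`ccacc`: rejected
`abcbaca`: rejected
`ccbcba`: rejected
`accb`: accepted

2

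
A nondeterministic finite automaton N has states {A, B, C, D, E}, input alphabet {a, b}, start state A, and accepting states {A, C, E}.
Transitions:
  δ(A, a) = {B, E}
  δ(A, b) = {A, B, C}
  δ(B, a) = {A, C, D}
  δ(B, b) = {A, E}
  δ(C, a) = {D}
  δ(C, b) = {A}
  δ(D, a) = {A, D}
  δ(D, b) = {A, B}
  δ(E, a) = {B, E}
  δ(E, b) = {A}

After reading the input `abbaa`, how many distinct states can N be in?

Start: {A}
read a: {B, E}
read b: {A, E}
read b: {A, B, C}
read a: {A, B, C, D, E}
read a: {A, B, C, D, E}
Final reachable set {A, B, C, D, E} has 5 states.

5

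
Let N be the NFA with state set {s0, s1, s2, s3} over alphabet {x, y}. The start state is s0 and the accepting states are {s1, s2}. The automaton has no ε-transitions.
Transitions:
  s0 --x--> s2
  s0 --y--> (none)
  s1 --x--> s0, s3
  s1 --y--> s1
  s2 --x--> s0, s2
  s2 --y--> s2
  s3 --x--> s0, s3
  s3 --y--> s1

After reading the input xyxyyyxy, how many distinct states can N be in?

Start: {s0}
read x: {s2}
read y: {s2}
read x: {s0, s2}
read y: {s2}
read y: {s2}
read y: {s2}
read x: {s0, s2}
read y: {s2}
Final reachable set {s2} has 1 state.

1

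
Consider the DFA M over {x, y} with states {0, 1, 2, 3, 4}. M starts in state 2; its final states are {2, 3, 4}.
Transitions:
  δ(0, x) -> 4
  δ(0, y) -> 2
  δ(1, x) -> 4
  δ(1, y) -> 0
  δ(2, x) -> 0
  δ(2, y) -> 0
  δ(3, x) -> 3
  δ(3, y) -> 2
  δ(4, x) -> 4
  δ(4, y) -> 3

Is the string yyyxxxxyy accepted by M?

2 --y--> 0
0 --y--> 2
2 --y--> 0
0 --x--> 4
4 --x--> 4
4 --x--> 4
4 --x--> 4
4 --y--> 3
3 --y--> 2
End in state 2, which is an accepting state.

accepted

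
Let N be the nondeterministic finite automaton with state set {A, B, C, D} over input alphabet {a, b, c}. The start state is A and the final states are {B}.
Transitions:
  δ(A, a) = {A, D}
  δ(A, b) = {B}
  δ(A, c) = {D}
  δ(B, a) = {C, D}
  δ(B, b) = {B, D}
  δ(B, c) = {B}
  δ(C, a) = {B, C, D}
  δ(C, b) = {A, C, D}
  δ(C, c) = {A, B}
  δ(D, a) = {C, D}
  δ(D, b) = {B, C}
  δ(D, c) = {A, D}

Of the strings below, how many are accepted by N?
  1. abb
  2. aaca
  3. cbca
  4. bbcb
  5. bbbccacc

abb: accepted
aaca: rejected
cbca: rejected
bbcb: accepted
bbbccacc: accepted

3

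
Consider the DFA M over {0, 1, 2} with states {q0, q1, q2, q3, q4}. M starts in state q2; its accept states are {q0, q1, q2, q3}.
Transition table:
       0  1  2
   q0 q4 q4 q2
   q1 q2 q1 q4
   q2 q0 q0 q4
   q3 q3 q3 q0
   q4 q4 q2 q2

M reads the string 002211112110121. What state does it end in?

q2

q2 --0--> q0
q0 --0--> q4
q4 --2--> q2
q2 --2--> q4
q4 --1--> q2
q2 --1--> q0
q0 --1--> q4
q4 --1--> q2
q2 --2--> q4
q4 --1--> q2
q2 --1--> q0
q0 --0--> q4
q4 --1--> q2
q2 --2--> q4
q4 --1--> q2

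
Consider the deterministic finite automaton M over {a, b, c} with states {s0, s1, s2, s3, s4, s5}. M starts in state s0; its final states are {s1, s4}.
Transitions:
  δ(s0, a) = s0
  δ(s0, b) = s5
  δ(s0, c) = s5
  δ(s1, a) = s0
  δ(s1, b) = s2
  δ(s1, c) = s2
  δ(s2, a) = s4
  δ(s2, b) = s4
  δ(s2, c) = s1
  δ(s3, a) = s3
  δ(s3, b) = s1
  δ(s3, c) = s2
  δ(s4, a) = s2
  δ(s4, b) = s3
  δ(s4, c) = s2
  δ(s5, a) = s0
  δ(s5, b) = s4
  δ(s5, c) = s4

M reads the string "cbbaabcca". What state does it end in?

s0 --c--> s5
s5 --b--> s4
s4 --b--> s3
s3 --a--> s3
s3 --a--> s3
s3 --b--> s1
s1 --c--> s2
s2 --c--> s1
s1 --a--> s0

s0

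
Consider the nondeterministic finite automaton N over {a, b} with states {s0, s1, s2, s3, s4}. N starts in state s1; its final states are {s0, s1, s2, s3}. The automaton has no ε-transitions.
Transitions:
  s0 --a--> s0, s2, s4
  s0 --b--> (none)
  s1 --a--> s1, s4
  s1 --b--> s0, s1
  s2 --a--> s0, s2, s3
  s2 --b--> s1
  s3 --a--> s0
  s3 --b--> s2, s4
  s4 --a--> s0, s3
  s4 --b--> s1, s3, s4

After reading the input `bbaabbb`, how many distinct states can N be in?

Start: {s1}
read b: {s0, s1}
read b: {s0, s1}
read a: {s0, s1, s2, s4}
read a: {s0, s1, s2, s3, s4}
read b: {s0, s1, s2, s3, s4}
read b: {s0, s1, s2, s3, s4}
read b: {s0, s1, s2, s3, s4}
Final reachable set {s0, s1, s2, s3, s4} has 5 states.

5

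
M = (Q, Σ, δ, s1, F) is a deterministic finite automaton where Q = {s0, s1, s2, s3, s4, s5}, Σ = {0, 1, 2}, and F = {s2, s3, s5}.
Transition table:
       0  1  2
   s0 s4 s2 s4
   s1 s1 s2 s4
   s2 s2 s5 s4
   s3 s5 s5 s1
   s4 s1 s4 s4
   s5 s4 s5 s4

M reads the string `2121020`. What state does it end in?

s1

s1 --2--> s4
s4 --1--> s4
s4 --2--> s4
s4 --1--> s4
s4 --0--> s1
s1 --2--> s4
s4 --0--> s1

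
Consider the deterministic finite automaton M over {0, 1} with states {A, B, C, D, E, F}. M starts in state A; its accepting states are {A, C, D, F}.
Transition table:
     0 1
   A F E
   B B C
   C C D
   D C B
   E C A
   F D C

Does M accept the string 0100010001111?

A --0--> F
F --1--> C
C --0--> C
C --0--> C
C --0--> C
C --1--> D
D --0--> C
C --0--> C
C --0--> C
C --1--> D
D --1--> B
B --1--> C
C --1--> D
End in state D, which is an accepting state.

accepted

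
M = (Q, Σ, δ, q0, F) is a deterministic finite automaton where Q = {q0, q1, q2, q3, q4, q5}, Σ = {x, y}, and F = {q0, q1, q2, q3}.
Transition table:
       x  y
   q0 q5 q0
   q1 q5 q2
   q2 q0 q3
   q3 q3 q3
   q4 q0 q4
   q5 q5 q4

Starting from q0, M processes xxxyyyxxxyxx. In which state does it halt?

q5

q0 --x--> q5
q5 --x--> q5
q5 --x--> q5
q5 --y--> q4
q4 --y--> q4
q4 --y--> q4
q4 --x--> q0
q0 --x--> q5
q5 --x--> q5
q5 --y--> q4
q4 --x--> q0
q0 --x--> q5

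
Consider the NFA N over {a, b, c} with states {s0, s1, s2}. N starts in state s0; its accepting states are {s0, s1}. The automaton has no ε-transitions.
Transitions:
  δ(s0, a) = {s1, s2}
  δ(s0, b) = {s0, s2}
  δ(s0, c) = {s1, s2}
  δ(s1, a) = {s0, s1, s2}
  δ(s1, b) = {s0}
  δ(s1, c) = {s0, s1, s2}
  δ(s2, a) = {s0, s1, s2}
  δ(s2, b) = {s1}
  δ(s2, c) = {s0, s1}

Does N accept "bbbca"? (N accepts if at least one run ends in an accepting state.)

Start: {s0}
read b: {s0, s2}
read b: {s0, s1, s2}
read b: {s0, s1, s2}
read c: {s0, s1, s2}
read a: {s0, s1, s2}
Reachable ∩ accepting = {s0, s1} — nonempty.

accepted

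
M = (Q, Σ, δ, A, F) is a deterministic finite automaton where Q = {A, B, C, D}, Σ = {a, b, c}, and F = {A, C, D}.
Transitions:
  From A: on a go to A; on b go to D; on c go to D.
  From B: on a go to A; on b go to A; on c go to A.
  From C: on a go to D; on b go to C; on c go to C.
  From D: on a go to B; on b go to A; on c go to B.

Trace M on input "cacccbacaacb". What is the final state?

A

A --c--> D
D --a--> B
B --c--> A
A --c--> D
D --c--> B
B --b--> A
A --a--> A
A --c--> D
D --a--> B
B --a--> A
A --c--> D
D --b--> A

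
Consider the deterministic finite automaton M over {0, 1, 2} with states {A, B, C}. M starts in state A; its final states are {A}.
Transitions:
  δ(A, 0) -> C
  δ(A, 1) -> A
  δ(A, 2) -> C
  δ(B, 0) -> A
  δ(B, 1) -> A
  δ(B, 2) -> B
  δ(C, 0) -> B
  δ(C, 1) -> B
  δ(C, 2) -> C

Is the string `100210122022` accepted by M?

rejected

A --1--> A
A --0--> C
C --0--> B
B --2--> B
B --1--> A
A --0--> C
C --1--> B
B --2--> B
B --2--> B
B --0--> A
A --2--> C
C --2--> C
End in state C, which is not an accepting state.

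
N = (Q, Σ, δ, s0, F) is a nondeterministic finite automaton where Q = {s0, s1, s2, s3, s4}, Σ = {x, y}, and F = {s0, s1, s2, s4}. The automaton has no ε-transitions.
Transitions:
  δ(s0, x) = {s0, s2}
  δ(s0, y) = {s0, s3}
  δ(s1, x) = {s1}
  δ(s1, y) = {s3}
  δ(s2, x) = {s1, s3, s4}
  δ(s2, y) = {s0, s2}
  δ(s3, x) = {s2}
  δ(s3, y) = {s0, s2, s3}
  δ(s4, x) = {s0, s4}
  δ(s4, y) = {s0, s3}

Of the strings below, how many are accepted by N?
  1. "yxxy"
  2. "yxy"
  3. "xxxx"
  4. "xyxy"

"yxxy": accepted
"yxy": accepted
"xxxx": accepted
"xyxy": accepted

4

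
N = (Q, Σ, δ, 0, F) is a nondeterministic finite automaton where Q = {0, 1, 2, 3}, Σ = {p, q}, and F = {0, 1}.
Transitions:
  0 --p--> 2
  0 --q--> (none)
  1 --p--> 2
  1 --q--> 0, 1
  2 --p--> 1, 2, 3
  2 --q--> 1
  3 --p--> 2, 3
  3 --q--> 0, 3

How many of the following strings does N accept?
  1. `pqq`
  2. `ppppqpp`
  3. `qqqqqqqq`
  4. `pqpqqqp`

`pqq`: accepted
`ppppqpp`: accepted
`qqqqqqqq`: rejected
`pqpqqqp`: rejected

2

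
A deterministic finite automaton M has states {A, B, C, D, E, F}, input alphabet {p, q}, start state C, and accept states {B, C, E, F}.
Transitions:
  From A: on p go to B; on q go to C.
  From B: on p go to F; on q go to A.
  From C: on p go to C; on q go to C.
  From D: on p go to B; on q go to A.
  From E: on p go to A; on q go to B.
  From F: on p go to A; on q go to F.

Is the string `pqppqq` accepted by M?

C --p--> C
C --q--> C
C --p--> C
C --p--> C
C --q--> C
C --q--> C
End in state C, which is an accepting state.

accepted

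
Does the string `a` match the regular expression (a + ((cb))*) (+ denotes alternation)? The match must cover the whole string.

The left alternative a matches a.

yes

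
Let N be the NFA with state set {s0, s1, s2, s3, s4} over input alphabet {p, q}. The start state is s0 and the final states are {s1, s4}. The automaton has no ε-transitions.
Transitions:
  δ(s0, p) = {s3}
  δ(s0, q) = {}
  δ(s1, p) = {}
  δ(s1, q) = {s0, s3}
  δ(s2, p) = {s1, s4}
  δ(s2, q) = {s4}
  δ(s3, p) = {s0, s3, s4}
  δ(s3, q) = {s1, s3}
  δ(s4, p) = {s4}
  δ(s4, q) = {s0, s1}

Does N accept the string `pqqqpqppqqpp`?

Start: {s0}
read p: {s3}
read q: {s1, s3}
read q: {s0, s1, s3}
read q: {s0, s1, s3}
read p: {s0, s3, s4}
read q: {s0, s1, s3}
read p: {s0, s3, s4}
read p: {s0, s3, s4}
read q: {s0, s1, s3}
read q: {s0, s1, s3}
read p: {s0, s3, s4}
read p: {s0, s3, s4}
Reachable ∩ accepting = {s4} — nonempty.

accepted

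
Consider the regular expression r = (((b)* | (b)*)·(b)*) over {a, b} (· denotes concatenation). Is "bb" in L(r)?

Split as ε·bb: ((b)*|(b)*) matches ε and (b)* matches bb.

yes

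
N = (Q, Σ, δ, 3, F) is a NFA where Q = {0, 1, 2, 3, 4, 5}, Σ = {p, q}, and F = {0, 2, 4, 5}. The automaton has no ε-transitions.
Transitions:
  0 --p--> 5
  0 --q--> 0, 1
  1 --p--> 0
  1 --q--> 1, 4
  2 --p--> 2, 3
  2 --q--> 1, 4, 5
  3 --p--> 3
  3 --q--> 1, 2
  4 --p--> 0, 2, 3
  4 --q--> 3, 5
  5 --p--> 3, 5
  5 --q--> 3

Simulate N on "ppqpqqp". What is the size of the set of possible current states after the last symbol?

Start: {3}
read p: {3}
read p: {3}
read q: {1, 2}
read p: {0, 2, 3}
read q: {0, 1, 2, 4, 5}
read q: {0, 1, 3, 4, 5}
read p: {0, 2, 3, 5}
Final reachable set {0, 2, 3, 5} has 4 states.

4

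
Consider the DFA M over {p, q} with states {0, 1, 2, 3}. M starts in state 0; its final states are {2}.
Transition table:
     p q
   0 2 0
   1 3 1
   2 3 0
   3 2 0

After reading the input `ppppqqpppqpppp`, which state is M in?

3

0 --p--> 2
2 --p--> 3
3 --p--> 2
2 --p--> 3
3 --q--> 0
0 --q--> 0
0 --p--> 2
2 --p--> 3
3 --p--> 2
2 --q--> 0
0 --p--> 2
2 --p--> 3
3 --p--> 2
2 --p--> 3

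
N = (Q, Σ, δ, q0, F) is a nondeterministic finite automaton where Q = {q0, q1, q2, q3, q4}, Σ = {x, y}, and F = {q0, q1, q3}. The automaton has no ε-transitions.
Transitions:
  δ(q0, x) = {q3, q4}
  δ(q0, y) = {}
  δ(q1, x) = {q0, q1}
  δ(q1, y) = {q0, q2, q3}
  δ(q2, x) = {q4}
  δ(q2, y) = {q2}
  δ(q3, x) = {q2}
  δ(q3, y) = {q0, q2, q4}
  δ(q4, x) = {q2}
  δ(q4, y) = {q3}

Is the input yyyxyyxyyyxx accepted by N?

rejected

Start: {q0}
read y: {}
The reachable set is empty and stays empty for the remaining 11 symbols.
Reachable ∩ accepting = {} — empty.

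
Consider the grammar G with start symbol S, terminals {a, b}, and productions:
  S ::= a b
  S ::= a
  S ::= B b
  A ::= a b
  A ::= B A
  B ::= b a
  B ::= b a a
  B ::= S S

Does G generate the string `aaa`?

no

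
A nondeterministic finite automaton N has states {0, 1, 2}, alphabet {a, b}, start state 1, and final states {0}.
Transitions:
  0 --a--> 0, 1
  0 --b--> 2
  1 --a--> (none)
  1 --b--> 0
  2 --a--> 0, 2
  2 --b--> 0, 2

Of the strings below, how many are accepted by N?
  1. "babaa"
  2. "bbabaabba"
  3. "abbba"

2

"babaa": accepted
"bbabaabba": accepted
"abbba": rejected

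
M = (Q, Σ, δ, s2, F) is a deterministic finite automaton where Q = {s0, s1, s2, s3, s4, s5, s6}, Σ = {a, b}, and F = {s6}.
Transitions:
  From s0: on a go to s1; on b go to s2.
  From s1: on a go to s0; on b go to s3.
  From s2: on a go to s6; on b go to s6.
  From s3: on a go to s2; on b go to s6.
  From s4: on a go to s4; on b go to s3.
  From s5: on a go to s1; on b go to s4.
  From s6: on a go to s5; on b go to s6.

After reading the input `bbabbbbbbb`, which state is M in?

s2 --b--> s6
s6 --b--> s6
s6 --a--> s5
s5 --b--> s4
s4 --b--> s3
s3 --b--> s6
s6 --b--> s6
s6 --b--> s6
s6 --b--> s6
s6 --b--> s6

s6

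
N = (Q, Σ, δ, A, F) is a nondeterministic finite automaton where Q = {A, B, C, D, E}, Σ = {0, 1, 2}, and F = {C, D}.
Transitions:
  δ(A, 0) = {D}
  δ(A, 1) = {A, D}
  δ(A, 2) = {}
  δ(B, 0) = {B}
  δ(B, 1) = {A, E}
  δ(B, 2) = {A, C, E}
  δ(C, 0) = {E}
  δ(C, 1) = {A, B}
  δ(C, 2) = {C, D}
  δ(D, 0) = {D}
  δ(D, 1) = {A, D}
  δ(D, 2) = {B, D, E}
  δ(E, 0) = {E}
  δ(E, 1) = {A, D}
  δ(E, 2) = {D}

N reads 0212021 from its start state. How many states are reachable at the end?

4

Start: {A}
read 0: {D}
read 2: {B, D, E}
read 1: {A, D, E}
read 2: {B, D, E}
read 0: {B, D, E}
read 2: {A, B, C, D, E}
read 1: {A, B, D, E}
Final reachable set {A, B, D, E} has 4 states.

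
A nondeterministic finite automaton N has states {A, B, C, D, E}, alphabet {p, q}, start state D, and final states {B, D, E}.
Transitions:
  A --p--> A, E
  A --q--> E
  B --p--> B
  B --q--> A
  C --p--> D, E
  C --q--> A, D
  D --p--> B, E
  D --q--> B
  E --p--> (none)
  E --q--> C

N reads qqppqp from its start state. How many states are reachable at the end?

2

Start: {D}
read q: {B}
read q: {A}
read p: {A, E}
read p: {A, E}
read q: {C, E}
read p: {D, E}
Final reachable set {D, E} has 2 states.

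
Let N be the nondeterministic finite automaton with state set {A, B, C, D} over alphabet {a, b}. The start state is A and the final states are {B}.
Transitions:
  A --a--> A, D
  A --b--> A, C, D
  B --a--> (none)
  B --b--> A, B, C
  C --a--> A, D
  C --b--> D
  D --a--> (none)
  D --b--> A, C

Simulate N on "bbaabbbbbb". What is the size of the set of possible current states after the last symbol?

3

Start: {A}
read b: {A, C, D}
read b: {A, C, D}
read a: {A, D}
read a: {A, D}
read b: {A, C, D}
read b: {A, C, D}
read b: {A, C, D}
read b: {A, C, D}
read b: {A, C, D}
read b: {A, C, D}
Final reachable set {A, C, D} has 3 states.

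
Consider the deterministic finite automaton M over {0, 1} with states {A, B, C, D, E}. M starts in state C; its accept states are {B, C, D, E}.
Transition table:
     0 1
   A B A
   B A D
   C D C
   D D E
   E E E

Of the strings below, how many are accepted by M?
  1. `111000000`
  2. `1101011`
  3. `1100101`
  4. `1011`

`111000000`: accepted
`1101011`: accepted
`1100101`: accepted
`1011`: accepted

4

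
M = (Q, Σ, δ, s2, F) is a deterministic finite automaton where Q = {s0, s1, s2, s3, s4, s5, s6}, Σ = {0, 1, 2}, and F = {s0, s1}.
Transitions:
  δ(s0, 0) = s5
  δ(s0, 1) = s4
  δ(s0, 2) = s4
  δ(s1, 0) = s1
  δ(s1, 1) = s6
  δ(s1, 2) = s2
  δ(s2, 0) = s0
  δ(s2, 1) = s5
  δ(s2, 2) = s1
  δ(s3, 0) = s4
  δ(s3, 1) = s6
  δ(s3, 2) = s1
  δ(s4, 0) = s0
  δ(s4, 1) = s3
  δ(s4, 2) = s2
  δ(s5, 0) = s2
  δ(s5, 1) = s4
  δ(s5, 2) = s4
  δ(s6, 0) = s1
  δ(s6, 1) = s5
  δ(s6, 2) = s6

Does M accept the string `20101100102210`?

s2 --2--> s1
s1 --0--> s1
s1 --1--> s6
s6 --0--> s1
s1 --1--> s6
s6 --1--> s5
s5 --0--> s2
s2 --0--> s0
s0 --1--> s4
s4 --0--> s0
s0 --2--> s4
s4 --2--> s2
s2 --1--> s5
s5 --0--> s2
End in state s2, which is not an accepting state.

rejected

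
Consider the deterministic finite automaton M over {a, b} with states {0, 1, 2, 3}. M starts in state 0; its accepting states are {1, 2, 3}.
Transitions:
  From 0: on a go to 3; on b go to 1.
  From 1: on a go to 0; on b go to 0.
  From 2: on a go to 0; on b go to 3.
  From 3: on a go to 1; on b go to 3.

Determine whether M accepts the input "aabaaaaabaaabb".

0 --a--> 3
3 --a--> 1
1 --b--> 0
0 --a--> 3
3 --a--> 1
1 --a--> 0
0 --a--> 3
3 --a--> 1
1 --b--> 0
0 --a--> 3
3 --a--> 1
1 --a--> 0
0 --b--> 1
1 --b--> 0
End in state 0, which is not an accepting state.

rejected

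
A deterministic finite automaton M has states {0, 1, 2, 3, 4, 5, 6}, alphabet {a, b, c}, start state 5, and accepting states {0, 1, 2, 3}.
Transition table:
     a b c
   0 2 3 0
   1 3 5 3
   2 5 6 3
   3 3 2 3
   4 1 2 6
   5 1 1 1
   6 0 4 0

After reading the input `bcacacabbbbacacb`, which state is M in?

2

5 --b--> 1
1 --c--> 3
3 --a--> 3
3 --c--> 3
3 --a--> 3
3 --c--> 3
3 --a--> 3
3 --b--> 2
2 --b--> 6
6 --b--> 4
4 --b--> 2
2 --a--> 5
5 --c--> 1
1 --a--> 3
3 --c--> 3
3 --b--> 2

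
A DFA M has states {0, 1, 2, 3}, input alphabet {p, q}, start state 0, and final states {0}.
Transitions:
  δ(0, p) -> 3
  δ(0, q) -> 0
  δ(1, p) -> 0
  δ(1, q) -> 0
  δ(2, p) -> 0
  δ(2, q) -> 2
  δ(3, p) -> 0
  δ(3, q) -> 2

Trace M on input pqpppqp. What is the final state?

3

0 --p--> 3
3 --q--> 2
2 --p--> 0
0 --p--> 3
3 --p--> 0
0 --q--> 0
0 --p--> 3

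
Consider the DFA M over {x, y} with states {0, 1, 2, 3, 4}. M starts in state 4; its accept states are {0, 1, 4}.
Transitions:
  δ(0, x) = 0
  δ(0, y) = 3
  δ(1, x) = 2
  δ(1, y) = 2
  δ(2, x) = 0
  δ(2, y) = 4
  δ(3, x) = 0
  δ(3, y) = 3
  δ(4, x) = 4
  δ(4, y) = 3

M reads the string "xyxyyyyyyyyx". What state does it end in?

0

4 --x--> 4
4 --y--> 3
3 --x--> 0
0 --y--> 3
3 --y--> 3
3 --y--> 3
3 --y--> 3
3 --y--> 3
3 --y--> 3
3 --y--> 3
3 --y--> 3
3 --x--> 0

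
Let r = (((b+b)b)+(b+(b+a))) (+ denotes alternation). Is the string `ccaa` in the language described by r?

Neither ((b+b)b) nor (b+(b+a)) matches ccaa.

no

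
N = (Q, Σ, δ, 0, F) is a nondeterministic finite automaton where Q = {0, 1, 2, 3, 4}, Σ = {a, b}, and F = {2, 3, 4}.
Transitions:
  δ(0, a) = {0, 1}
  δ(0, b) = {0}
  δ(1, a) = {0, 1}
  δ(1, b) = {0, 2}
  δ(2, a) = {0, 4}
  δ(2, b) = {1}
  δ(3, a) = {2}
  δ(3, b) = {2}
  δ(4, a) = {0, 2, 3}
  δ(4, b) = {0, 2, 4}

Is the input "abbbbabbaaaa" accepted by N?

rejected

Start: {0}
read a: {0, 1}
read b: {0, 2}
read b: {0, 1}
read b: {0, 2}
read b: {0, 1}
read a: {0, 1}
read b: {0, 2}
read b: {0, 1}
read a: {0, 1}
read a: {0, 1}
read a: {0, 1}
read a: {0, 1}
Reachable ∩ accepting = {} — empty.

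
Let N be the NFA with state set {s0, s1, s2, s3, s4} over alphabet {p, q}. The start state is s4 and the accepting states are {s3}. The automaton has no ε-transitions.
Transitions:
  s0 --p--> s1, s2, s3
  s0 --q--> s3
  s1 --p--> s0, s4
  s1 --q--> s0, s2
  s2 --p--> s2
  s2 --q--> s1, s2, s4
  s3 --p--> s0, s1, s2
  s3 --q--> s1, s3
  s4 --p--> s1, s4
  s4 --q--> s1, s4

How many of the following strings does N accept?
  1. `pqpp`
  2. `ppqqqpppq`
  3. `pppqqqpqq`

3

`pqpp`: accepted
`ppqqqpppq`: accepted
`pppqqqpqq`: accepted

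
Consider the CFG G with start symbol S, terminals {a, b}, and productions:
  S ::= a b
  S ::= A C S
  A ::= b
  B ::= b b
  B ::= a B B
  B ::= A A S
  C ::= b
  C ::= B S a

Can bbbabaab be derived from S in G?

yes

S ⇒ ACS ⇒ bCS ⇒ bBSaS ⇒ bbbSaS ⇒ bbbabaS ⇒ bbbabaab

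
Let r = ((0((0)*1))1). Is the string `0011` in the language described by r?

Split as 001·1: (0((0)*1)) matches 001 and 1 matches 1.

yes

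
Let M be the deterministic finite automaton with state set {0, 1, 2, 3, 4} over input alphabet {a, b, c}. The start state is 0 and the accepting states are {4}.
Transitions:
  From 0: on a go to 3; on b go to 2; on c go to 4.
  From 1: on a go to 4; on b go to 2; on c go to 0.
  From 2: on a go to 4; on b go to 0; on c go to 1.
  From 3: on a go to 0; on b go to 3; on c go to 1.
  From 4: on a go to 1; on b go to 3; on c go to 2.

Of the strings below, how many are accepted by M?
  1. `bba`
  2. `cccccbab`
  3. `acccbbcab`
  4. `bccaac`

`bba`: rejected
`cccccbab`: rejected
`acccbbcab`: rejected
`bccaac`: accepted

1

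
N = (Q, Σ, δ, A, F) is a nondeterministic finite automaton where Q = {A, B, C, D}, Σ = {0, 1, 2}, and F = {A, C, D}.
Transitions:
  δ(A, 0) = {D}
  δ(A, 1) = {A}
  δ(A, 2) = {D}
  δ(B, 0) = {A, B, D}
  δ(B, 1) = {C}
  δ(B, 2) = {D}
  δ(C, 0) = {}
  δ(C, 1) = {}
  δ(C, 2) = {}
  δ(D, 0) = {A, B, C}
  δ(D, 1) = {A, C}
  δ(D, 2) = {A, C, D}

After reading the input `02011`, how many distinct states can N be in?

1

Start: {A}
read 0: {D}
read 2: {A, C, D}
read 0: {A, B, C, D}
read 1: {A, C}
read 1: {A}
Final reachable set {A} has 1 state.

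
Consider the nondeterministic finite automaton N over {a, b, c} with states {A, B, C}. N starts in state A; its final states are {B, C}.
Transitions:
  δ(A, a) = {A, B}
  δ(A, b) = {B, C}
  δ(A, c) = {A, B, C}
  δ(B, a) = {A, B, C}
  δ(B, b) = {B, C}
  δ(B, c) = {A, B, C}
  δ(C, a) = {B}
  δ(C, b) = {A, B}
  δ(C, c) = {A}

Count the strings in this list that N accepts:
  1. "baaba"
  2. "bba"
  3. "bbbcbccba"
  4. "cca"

4

"baaba": accepted
"bba": accepted
"bbbcbccba": accepted
"cca": accepted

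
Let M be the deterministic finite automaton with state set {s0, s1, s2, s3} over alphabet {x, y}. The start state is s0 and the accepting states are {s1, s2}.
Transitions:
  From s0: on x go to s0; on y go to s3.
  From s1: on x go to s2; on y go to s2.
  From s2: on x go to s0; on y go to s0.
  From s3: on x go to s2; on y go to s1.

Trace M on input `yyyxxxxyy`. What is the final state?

s0 --y--> s3
s3 --y--> s1
s1 --y--> s2
s2 --x--> s0
s0 --x--> s0
s0 --x--> s0
s0 --x--> s0
s0 --y--> s3
s3 --y--> s1

s1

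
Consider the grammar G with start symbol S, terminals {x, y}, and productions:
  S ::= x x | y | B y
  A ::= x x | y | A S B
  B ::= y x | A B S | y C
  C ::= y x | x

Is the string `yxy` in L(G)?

yes

S ⇒ By ⇒ yCy ⇒ yxy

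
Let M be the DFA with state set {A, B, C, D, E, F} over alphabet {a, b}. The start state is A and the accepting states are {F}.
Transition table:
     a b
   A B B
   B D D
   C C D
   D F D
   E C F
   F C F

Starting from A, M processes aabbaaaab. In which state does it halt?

D

A --a--> B
B --a--> D
D --b--> D
D --b--> D
D --a--> F
F --a--> C
C --a--> C
C --a--> C
C --b--> D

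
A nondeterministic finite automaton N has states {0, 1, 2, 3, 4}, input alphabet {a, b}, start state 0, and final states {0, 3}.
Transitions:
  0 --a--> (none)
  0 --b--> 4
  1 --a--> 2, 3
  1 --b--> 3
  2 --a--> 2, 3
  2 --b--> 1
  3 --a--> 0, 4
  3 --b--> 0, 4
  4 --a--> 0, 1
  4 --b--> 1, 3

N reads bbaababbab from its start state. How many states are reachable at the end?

Start: {0}
read b: {4}
read b: {1, 3}
read a: {0, 2, 3, 4}
read a: {0, 1, 2, 3, 4}
read b: {0, 1, 3, 4}
read a: {0, 1, 2, 3, 4}
read b: {0, 1, 3, 4}
read b: {0, 1, 3, 4}
read a: {0, 1, 2, 3, 4}
read b: {0, 1, 3, 4}
Final reachable set {0, 1, 3, 4} has 4 states.

4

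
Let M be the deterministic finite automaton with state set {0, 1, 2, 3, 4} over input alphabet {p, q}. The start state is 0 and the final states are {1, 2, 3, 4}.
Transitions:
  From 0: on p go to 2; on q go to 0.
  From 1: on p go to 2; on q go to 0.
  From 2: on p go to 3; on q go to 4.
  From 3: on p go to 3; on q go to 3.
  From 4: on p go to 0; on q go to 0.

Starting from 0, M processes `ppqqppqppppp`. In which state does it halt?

3

0 --p--> 2
2 --p--> 3
3 --q--> 3
3 --q--> 3
3 --p--> 3
3 --p--> 3
3 --q--> 3
3 --p--> 3
3 --p--> 3
3 --p--> 3
3 --p--> 3
3 --p--> 3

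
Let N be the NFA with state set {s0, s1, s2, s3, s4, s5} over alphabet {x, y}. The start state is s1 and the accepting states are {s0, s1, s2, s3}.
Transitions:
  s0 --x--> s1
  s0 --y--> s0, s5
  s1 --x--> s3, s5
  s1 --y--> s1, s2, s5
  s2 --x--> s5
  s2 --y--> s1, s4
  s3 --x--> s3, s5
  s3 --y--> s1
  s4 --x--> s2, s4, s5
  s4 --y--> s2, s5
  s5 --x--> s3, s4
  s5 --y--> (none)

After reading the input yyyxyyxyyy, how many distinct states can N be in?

4

Start: {s1}
read y: {s1, s2, s5}
read y: {s1, s2, s4, s5}
read y: {s1, s2, s4, s5}
read x: {s2, s3, s4, s5}
read y: {s1, s2, s4, s5}
read y: {s1, s2, s4, s5}
read x: {s2, s3, s4, s5}
read y: {s1, s2, s4, s5}
read y: {s1, s2, s4, s5}
read y: {s1, s2, s4, s5}
Final reachable set {s1, s2, s4, s5} has 4 states.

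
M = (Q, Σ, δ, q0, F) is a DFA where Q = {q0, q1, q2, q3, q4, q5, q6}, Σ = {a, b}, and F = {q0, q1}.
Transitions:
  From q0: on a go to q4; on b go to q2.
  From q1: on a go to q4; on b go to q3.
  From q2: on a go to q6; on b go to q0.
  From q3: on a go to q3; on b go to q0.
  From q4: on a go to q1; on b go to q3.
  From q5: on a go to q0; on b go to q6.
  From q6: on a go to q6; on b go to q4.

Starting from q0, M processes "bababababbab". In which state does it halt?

q0 --b--> q2
q2 --a--> q6
q6 --b--> q4
q4 --a--> q1
q1 --b--> q3
q3 --a--> q3
q3 --b--> q0
q0 --a--> q4
q4 --b--> q3
q3 --b--> q0
q0 --a--> q4
q4 --b--> q3

q3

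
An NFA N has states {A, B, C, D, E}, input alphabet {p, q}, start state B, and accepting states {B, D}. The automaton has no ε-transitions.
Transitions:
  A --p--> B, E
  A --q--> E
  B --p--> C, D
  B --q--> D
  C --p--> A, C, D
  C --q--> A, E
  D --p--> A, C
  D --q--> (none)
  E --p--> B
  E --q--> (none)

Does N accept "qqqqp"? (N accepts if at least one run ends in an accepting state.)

rejected

Start: {B}
read q: {D}
read q: {}
The reachable set is empty and stays empty for the remaining 3 symbols.
Reachable ∩ accepting = {} — empty.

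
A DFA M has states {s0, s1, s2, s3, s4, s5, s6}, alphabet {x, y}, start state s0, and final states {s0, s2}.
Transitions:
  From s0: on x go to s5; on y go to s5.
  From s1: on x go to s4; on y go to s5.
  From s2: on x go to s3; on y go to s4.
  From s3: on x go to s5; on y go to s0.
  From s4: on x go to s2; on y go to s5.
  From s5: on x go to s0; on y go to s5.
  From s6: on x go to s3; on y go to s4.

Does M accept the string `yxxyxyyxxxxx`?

s0 --y--> s5
s5 --x--> s0
s0 --x--> s5
s5 --y--> s5
s5 --x--> s0
s0 --y--> s5
s5 --y--> s5
s5 --x--> s0
s0 --x--> s5
s5 --x--> s0
s0 --x--> s5
s5 --x--> s0
End in state s0, which is an accepting state.

accepted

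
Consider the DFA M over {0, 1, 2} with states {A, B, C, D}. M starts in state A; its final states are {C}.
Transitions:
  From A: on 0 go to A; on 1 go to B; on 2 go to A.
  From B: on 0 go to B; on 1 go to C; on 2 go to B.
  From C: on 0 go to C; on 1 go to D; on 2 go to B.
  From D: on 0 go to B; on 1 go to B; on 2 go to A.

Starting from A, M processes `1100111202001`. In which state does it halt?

C

A --1--> B
B --1--> C
C --0--> C
C --0--> C
C --1--> D
D --1--> B
B --1--> C
C --2--> B
B --0--> B
B --2--> B
B --0--> B
B --0--> B
B --1--> C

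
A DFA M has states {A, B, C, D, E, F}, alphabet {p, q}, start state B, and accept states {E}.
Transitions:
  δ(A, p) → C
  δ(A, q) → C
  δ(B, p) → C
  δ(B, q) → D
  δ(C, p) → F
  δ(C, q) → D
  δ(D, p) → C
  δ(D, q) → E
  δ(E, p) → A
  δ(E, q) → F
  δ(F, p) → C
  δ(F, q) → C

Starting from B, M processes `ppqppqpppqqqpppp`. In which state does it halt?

F

B --p--> C
C --p--> F
F --q--> C
C --p--> F
F --p--> C
C --q--> D
D --p--> C
C --p--> F
F --p--> C
C --q--> D
D --q--> E
E --q--> F
F --p--> C
C --p--> F
F --p--> C
C --p--> F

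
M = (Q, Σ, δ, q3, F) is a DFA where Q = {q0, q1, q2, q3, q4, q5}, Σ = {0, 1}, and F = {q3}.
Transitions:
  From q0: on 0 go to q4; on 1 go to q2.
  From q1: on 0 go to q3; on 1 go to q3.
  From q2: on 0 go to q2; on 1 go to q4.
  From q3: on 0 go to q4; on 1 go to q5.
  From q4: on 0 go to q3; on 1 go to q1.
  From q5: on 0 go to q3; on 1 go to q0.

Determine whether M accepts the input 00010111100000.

accepted

q3 --0--> q4
q4 --0--> q3
q3 --0--> q4
q4 --1--> q1
q1 --0--> q3
q3 --1--> q5
q5 --1--> q0
q0 --1--> q2
q2 --1--> q4
q4 --0--> q3
q3 --0--> q4
q4 --0--> q3
q3 --0--> q4
q4 --0--> q3
End in state q3, which is an accepting state.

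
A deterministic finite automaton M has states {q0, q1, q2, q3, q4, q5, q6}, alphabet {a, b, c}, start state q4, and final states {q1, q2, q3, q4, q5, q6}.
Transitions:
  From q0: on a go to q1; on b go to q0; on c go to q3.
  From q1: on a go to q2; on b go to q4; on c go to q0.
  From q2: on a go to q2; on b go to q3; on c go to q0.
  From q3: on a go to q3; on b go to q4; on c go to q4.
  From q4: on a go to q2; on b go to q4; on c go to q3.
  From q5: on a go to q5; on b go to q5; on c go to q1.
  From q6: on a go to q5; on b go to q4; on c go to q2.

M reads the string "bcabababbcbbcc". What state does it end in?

q4 --b--> q4
q4 --c--> q3
q3 --a--> q3
q3 --b--> q4
q4 --a--> q2
q2 --b--> q3
q3 --a--> q3
q3 --b--> q4
q4 --b--> q4
q4 --c--> q3
q3 --b--> q4
q4 --b--> q4
q4 --c--> q3
q3 --c--> q4

q4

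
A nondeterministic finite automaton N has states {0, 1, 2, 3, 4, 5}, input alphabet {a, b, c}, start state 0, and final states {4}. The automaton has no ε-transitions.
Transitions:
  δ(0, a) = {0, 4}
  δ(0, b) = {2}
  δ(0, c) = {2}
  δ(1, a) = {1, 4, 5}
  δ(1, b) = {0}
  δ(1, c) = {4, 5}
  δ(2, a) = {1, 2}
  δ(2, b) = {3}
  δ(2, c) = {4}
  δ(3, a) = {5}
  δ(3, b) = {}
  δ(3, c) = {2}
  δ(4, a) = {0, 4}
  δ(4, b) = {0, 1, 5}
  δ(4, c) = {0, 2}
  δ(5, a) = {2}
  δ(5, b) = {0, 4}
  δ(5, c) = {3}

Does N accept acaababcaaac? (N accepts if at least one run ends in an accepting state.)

accepted

Start: {0}
read a: {0, 4}
read c: {0, 2}
read a: {0, 1, 2, 4}
read a: {0, 1, 2, 4, 5}
read b: {0, 1, 2, 3, 4, 5}
read a: {0, 1, 2, 4, 5}
read b: {0, 1, 2, 3, 4, 5}
read c: {0, 2, 3, 4, 5}
read a: {0, 1, 2, 4, 5}
read a: {0, 1, 2, 4, 5}
read a: {0, 1, 2, 4, 5}
read c: {0, 2, 3, 4, 5}
Reachable ∩ accepting = {4} — nonempty.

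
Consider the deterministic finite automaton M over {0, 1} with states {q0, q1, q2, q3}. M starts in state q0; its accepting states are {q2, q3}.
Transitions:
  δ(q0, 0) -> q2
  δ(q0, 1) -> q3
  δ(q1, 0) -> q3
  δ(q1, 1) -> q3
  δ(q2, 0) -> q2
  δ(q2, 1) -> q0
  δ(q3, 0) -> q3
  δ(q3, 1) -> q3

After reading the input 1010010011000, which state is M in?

q3

q0 --1--> q3
q3 --0--> q3
q3 --1--> q3
q3 --0--> q3
q3 --0--> q3
q3 --1--> q3
q3 --0--> q3
q3 --0--> q3
q3 --1--> q3
q3 --1--> q3
q3 --0--> q3
q3 --0--> q3
q3 --0--> q3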